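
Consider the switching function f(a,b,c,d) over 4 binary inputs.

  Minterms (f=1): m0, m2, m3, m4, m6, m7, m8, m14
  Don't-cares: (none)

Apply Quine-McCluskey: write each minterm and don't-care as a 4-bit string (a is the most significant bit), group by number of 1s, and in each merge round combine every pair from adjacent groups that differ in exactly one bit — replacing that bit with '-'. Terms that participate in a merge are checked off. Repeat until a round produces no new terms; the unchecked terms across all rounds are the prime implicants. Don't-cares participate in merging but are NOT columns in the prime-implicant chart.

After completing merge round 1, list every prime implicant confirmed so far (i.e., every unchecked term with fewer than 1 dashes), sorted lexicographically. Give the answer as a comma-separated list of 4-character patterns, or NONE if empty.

[col 0] 0000*, 0010*, 0011*, 0100*, 0110*, 0111*, 1000*, 1110*
[col 1] -000, -110, 0-00*, 0-10*, 0-11*, 00-0*, 001-*, 01-0*, 011-*
[col 2] 0--0, 0-1-
Prime implicants: -000, -110, 0--0, 0-1-

NONE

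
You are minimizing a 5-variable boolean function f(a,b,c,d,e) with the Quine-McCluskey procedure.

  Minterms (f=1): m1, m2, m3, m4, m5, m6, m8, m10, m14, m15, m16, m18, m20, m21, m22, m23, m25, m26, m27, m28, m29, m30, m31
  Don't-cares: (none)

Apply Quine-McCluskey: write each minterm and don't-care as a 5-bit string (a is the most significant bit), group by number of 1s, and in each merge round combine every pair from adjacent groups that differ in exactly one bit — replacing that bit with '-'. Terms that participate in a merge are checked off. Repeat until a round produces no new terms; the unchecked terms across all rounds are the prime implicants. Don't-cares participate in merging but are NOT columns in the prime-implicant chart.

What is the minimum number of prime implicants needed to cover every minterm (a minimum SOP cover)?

8

Round 0: 00001✓ 00010✓ 00011✓ 00100✓ 00101✓ 00110✓ 01000✓ 01010✓ 01110✓ 01111✓ 10000✓ 10010✓ 10100✓ 10101✓ 10110✓ 10111✓ 11001✓ 11010✓ 11011✓ 11100✓ 11101✓ 11110✓ 11111✓
Round 1: -0010✓ -0100✓ -0101✓ -0110✓ -1010✓ -1110✓ -1111✓ 0-010✓ 0-110✓ 00-01 00-10✓ 000-1 0001- 001-0✓ 0010-✓ 01-10✓ 010-0 0111-✓ 1-010✓ 1-100✓ 1-101✓ 1-110✓ 1-111✓ 10-00✓ 10-10✓ 100-0✓ 101-0✓ 101-1✓ 1010-✓ 1011-✓ 11-01✓ 11-10✓ 11-11✓ 110-1✓ 1101-✓ 111-0✓ 111-1✓ 1110-✓ 1111-✓
Round 2: --010✓ --110✓ -0-10✓ -01-0 -010- -1-10✓ -111- 0--10✓ 1--10✓ 1-1-0✓ 1-1-1✓ 1-10-✓ 1-11-✓ 10--0 101--✓ 11--1 11-1- 111--✓
Round 3: ---10 1-1--
PIs = {---10, -01-0, -010-, -111-, 00-01, 000-1, 0001-, 010-0, 1-1--, 10--0, 11--1, 11-1-}
Coverage chart:
  m1: 00-01,000-1
  m2: ---10,0001-
  m3: 000-1,0001-
  m4: -01-0,-010-
  m5: -010-,00-01
  m6: ---10,-01-0
  m8: 010-0 ←essential
  m10: ---10,010-0
  m14: ---10,-111-
  m15: -111- ←essential
  m16: 10--0 ←essential
  m18: ---10,10--0
  m20: -01-0,-010-,1-1--,10--0
  m21: -010-,1-1--
  m22: ---10,-01-0,1-1--,10--0
  m23: 1-1-- ←essential
  m25: 11--1 ←essential
  m26: ---10,11-1-
  m27: 11--1,11-1-
  m28: 1-1-- ←essential
  m29: 1-1--,11--1
  m30: ---10,-111-,1-1--,11-1-
  m31: -111-,1-1--,11--1,11-1-
Essential: -111-, 010-0, 1-1--, 10--0, 11--1
Petrick residual → ---10, -010-, 000-1
Min cover (8 terms): de' + b'cd' + bcd + a'b'c'e + a'bc'e' + ac + ab'e' + abe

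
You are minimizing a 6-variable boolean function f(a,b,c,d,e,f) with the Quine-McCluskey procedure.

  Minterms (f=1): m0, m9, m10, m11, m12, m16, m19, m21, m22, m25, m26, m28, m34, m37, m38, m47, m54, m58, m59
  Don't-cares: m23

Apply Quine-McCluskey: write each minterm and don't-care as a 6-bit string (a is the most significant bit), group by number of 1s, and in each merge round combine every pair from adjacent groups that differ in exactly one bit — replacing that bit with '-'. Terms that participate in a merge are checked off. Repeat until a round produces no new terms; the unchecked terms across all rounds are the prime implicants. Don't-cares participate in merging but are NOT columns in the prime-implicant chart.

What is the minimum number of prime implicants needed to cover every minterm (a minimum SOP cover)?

Round 0: 000000✓ 001001✓ 001010✓ 001011✓ 001100✓ 010000✓ 010011✓ 010101✓ 010110✓ 010111✓ 011001✓ 011010✓ 011100✓ 100010✓ 100101 100110✓ 101111 110110✓ 111010✓ 111011✓
Round 1: -10110 -11010 0-0000 0-1001 0-1010 0-1100 0010-1 00101- 010-11 0101-1 01011- 1-0110 100-10 11101-
PIs = {-10110, -11010, 0-0000, 0-1001, 0-1010, 0-1100, 0010-1, 00101-, 010-11, 0101-1, 01011-, 1-0110, 100-10, 100101, 101111, 11101-}
Coverage chart:
  m0: 0-0000 ←essential
  m9: 0-1001,0010-1
  m10: 0-1010,00101-
  m11: 0010-1,00101-
  m12: 0-1100 ←essential
  m16: 0-0000 ←essential
  m19: 010-11 ←essential
  m21: 0101-1 ←essential
  m22: -10110,01011-
  m25: 0-1001 ←essential
  m26: -11010,0-1010
  m28: 0-1100 ←essential
  m34: 100-10 ←essential
  m37: 100101 ←essential
  m38: 1-0110,100-10
  m47: 101111 ←essential
  m54: -10110,1-0110
  m58: -11010,11101-
  m59: 11101- ←essential
Essential: 0-0000, 0-1001, 0-1100, 010-11, 0101-1, 100-10, 100101, 101111, 11101-
Petrick residual → -10110, -11010, 00101-
Min cover (12 terms): bc'def' + bcd'ef' + a'c'd'e'f' + a'cd'e'f + a'cde'f' + a'b'cd'e + a'bc'ef + a'bc'df + ab'c'ef' + ab'c'de'f + ab'cdef + abcd'e

12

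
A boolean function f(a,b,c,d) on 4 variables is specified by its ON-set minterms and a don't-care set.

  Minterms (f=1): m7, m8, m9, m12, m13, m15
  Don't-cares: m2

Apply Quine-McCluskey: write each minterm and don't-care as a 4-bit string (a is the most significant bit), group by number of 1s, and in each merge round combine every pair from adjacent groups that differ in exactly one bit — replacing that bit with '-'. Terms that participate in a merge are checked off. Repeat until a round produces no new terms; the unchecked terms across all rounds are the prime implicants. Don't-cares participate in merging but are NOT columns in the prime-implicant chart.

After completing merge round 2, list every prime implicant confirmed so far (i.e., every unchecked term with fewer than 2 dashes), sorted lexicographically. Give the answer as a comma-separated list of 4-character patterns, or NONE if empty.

[col 0] 0010, 0111*, 1000*, 1001*, 1100*, 1101*, 1111*
[col 1] -111, 1-00*, 1-01*, 100-*, 11-1, 110-*
[col 2] 1-0-
Prime implicants: -111, 0010, 1-0-, 11-1

-111, 0010, 11-1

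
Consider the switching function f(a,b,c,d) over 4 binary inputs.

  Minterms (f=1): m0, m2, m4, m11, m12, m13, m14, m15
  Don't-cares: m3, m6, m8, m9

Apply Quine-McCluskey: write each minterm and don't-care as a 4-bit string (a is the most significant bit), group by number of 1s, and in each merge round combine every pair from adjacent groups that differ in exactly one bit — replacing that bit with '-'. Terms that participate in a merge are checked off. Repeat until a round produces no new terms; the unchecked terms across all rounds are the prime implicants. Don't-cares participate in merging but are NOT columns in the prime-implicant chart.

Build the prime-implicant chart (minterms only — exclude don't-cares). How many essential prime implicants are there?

0

size-2^0 implicants → 0000(✓)  0010(✓)  0011(✓)  0100(✓)  0110(✓)  1000(✓)  1001(✓)  1011(✓)  1100(✓)  1101(✓)  1110(✓)  1111(✓)
size-2^1 implicants → -000(✓)  -011  -100(✓)  -110(✓)  0-00(✓)  0-10(✓)  00-0(✓)  001-  01-0(✓)  1-00(✓)  1-01(✓)  1-11(✓)  10-1(✓)  100-(✓)  11-0(✓)  11-1(✓)  110-(✓)  111-(✓)
size-2^2 implicants → --00  -1-0  0--0  1--1  1-0-  11--
Unchecked terms (primes): --00, -011, -1-0, 0--0, 001-, 1--1, 1-0-, 11--
Minterm coverage:
  m0 ⊆ --00,0--0
  m2 ⊆ 0--0,001-
  m4 ⊆ --00,-1-0,0--0
  m11 ⊆ -011,1--1
  m12 ⊆ --00,-1-0,1-0-,11--
  m13 ⊆ 1--1,1-0-,11--
  m14 ⊆ -1-0,11--
  m15 ⊆ 1--1,11--
(no essential prime implicants)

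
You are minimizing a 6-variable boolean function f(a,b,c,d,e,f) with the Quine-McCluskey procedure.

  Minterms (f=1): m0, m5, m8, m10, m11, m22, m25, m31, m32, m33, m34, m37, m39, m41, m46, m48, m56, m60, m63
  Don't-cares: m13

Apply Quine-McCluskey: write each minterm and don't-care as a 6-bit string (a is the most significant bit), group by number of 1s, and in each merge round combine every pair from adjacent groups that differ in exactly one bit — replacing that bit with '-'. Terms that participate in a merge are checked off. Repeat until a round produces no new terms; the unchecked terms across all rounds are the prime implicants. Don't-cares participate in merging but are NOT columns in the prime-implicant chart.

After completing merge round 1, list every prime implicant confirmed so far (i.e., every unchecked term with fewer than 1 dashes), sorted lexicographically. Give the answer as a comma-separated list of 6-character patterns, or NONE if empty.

010110, 011001, 101110

size-2^0 implicants → 000000(✓)  000101(✓)  001000(✓)  001010(✓)  001011(✓)  001101(✓)  010110  011001  011111(✓)  100000(✓)  100001(✓)  100010(✓)  100101(✓)  100111(✓)  101001(✓)  101110  110000(✓)  111000(✓)  111100(✓)  111111(✓)
size-2^1 implicants → -00000  -00101  -11111  00-000  00-101  0010-0  00101-  1-0000  10-001  100-01  1000-0  10000-  1001-1  11-000  111-00
Unchecked terms (primes): -00000, -00101, -11111, 00-000, 00-101, 0010-0, 00101-, 010110, 011001, 1-0000, 10-001, 100-01, 1000-0, 10000-, 1001-1, 101110, 11-000, 111-00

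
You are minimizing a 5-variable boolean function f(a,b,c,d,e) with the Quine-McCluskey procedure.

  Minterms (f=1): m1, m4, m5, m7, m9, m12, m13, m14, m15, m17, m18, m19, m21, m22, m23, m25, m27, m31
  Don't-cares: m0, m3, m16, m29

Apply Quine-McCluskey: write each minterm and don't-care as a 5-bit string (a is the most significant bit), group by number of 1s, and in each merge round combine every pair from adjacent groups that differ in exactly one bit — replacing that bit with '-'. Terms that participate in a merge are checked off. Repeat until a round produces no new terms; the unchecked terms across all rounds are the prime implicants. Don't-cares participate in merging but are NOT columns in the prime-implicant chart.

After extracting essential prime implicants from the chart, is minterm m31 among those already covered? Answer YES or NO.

YES

size-2^0 implicants → 00000(✓)  00001(✓)  00011(✓)  00100(✓)  00101(✓)  00111(✓)  01001(✓)  01100(✓)  01101(✓)  01110(✓)  01111(✓)  10000(✓)  10001(✓)  10010(✓)  10011(✓)  10101(✓)  10110(✓)  10111(✓)  11001(✓)  11011(✓)  11101(✓)  11111(✓)
size-2^1 implicants → -0000(✓)  -0001(✓)  -0011(✓)  -0101(✓)  -0111(✓)  -1001(✓)  -1101(✓)  -1111(✓)  0-001(✓)  0-100(✓)  0-101(✓)  0-111(✓)  00-00(✓)  00-01(✓)  00-11(✓)  000-1(✓)  0000-(✓)  001-1(✓)  0010-(✓)  01-01(✓)  011-0(✓)  011-1(✓)  0110-(✓)  0111-(✓)  1-001(✓)  1-011(✓)  1-101(✓)  1-111(✓)  10-01(✓)  10-10(✓)  10-11(✓)  100-0(✓)  100-1(✓)  1000-(✓)  1001-(✓)  101-1(✓)  1011-(✓)  11-01(✓)  11-11(✓)  110-1(✓)  111-1(✓)
size-2^2 implicants → --001(✓)  --101(✓)  --111(✓)  -0-01(✓)  -0-11(✓)  -00-1(✓)  -000-  -01-1(✓)  -1-01(✓)  -11-1(✓)  0--01(✓)  0-1-1(✓)  0-10-  00--1(✓)  00-0-  011--  1--01(✓)  1--11(✓)  1-0-1(✓)  1-1-1(✓)  10--1(✓)  10-1-  100--  11--1(✓)
size-2^3 implicants → ---01  --1-1  -0--1  1---1
Unchecked terms (primes): ---01, --1-1, -0--1, -000-, 0-10-, 00-0-, 011--, 1---1, 10-1-, 100--
Minterm coverage:
  m1 ⊆ ---01,-0--1,-000-,00-0-
  m4 ⊆ 0-10-,00-0-
  m5 ⊆ ---01,--1-1,-0--1,0-10-,00-0-
  m7 ⊆ --1-1,-0--1
  m9 ⊆ ---01 [E]
  m12 ⊆ 0-10-,011--
  m13 ⊆ ---01,--1-1,0-10-,011--
  m14 ⊆ 011-- [E]
  m15 ⊆ --1-1,011--
  m17 ⊆ ---01,-0--1,-000-,1---1,100--
  m18 ⊆ 10-1-,100--
  m19 ⊆ -0--1,1---1,10-1-,100--
  m21 ⊆ ---01,--1-1,-0--1,1---1
  m22 ⊆ 10-1- [E]
  m23 ⊆ --1-1,-0--1,1---1,10-1-
  m25 ⊆ ---01,1---1
  m27 ⊆ 1---1 [E]
  m31 ⊆ --1-1,1---1
E = {---01, 011--, 1---1, 10-1-}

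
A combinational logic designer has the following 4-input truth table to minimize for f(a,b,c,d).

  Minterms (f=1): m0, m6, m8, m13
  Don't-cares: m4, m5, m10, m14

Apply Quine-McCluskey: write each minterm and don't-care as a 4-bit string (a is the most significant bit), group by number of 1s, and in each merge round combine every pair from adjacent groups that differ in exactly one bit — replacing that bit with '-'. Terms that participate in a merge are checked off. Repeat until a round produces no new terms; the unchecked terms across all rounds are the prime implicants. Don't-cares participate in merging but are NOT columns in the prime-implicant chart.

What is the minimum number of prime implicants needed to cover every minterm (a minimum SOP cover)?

3

size-2^0 implicants → 0000(✓)  0100(✓)  0101(✓)  0110(✓)  1000(✓)  1010(✓)  1101(✓)  1110(✓)
size-2^1 implicants → -000  -101  -110  0-00  01-0  010-  1-10  10-0
Unchecked terms (primes): -000, -101, -110, 0-00, 01-0, 010-, 1-10, 10-0
Minterm coverage:
  m0 ⊆ -000,0-00
  m6 ⊆ -110,01-0
  m8 ⊆ -000,10-0
  m13 ⊆ -101 [E]
E = {-101}
Petrick residual → -000, -110
Cover = b'c'd' + bc'd + bcd'  |cover|=3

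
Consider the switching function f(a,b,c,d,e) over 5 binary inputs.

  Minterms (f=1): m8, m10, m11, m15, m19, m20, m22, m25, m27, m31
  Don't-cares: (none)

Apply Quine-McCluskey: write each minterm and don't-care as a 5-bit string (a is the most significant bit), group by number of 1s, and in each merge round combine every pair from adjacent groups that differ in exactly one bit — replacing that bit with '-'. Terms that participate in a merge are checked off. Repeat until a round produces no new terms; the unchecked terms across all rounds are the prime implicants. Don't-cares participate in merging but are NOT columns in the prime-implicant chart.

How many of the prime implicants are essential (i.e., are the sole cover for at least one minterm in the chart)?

[col 0] 01000*, 01010*, 01011*, 01111*, 10011*, 10100*, 10110*, 11001*, 11011*, 11111*
[col 1] -1011*, -1111*, 01-11*, 010-0, 0101-, 1-011, 101-0, 11-11*, 110-1
[col 2] -1-11
Prime implicants: -1-11, 010-0, 0101-, 1-011, 101-0, 110-1
PI chart (minterm → PIs covering it):
  8 | 010-0  (sole → essential)
  10 | 010-0,0101-
  11 | -1-11,0101-
  15 | -1-11  (sole → essential)
  19 | 1-011  (sole → essential)
  20 | 101-0  (sole → essential)
  22 | 101-0  (sole → essential)
  25 | 110-1  (sole → essential)
  27 | -1-11,1-011,110-1
  31 | -1-11  (sole → essential)
Essential prime implicants: -1-11, 010-0, 1-011, 101-0, 110-1

5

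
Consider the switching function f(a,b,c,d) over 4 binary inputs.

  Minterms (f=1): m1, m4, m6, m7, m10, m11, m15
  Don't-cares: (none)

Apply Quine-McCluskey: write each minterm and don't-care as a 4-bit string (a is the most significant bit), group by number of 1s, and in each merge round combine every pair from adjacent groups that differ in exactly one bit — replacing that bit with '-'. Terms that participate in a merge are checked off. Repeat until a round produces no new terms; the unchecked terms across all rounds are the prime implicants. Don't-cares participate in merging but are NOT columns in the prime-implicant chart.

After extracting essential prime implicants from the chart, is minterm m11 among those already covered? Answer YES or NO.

YES

Round 0: 0001 0100✓ 0110✓ 0111✓ 1010✓ 1011✓ 1111✓
Round 1: -111 01-0 011- 1-11 101-
PIs = {-111, 0001, 01-0, 011-, 1-11, 101-}
Coverage chart:
  m1: 0001 ←essential
  m4: 01-0 ←essential
  m6: 01-0,011-
  m7: -111,011-
  m10: 101- ←essential
  m11: 1-11,101-
  m15: -111,1-11
Essential: 0001, 01-0, 101-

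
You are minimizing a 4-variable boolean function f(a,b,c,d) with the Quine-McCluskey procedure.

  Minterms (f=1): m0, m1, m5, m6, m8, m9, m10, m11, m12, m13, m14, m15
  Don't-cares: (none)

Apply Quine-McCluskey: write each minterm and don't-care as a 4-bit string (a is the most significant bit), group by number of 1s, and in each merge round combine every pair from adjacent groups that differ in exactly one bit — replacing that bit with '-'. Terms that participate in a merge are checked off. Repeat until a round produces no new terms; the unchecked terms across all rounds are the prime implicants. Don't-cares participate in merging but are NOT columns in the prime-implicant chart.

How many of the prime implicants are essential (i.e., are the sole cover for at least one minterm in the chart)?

size-2^0 implicants → 0000(✓)  0001(✓)  0101(✓)  0110(✓)  1000(✓)  1001(✓)  1010(✓)  1011(✓)  1100(✓)  1101(✓)  1110(✓)  1111(✓)
size-2^1 implicants → -000(✓)  -001(✓)  -101(✓)  -110  0-01(✓)  000-(✓)  1-00(✓)  1-01(✓)  1-10(✓)  1-11(✓)  10-0(✓)  10-1(✓)  100-(✓)  101-(✓)  11-0(✓)  11-1(✓)  110-(✓)  111-(✓)
size-2^2 implicants → --01  -00-  1--0(✓)  1--1(✓)  1-0-(✓)  1-1-(✓)  10--(✓)  11--(✓)
size-2^3 implicants → 1---
Unchecked terms (primes): --01, -00-, -110, 1---
Minterm coverage:
  m0 ⊆ -00- [E]
  m1 ⊆ --01,-00-
  m5 ⊆ --01 [E]
  m6 ⊆ -110 [E]
  m8 ⊆ -00-,1---
  m9 ⊆ --01,-00-,1---
  m10 ⊆ 1--- [E]
  m11 ⊆ 1--- [E]
  m12 ⊆ 1--- [E]
  m13 ⊆ --01,1---
  m14 ⊆ -110,1---
  m15 ⊆ 1--- [E]
E = {--01, -00-, -110, 1---}

4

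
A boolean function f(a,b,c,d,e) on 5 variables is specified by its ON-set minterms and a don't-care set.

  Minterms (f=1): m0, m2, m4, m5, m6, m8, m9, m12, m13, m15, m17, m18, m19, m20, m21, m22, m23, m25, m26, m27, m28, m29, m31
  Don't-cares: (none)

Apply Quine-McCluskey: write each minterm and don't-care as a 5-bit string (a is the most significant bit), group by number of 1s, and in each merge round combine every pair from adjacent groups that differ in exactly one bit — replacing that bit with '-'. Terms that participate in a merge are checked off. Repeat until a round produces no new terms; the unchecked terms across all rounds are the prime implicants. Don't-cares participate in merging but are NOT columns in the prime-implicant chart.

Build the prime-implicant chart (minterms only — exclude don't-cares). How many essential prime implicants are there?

size-2^0 implicants → 00000(✓)  00010(✓)  00100(✓)  00101(✓)  00110(✓)  01000(✓)  01001(✓)  01100(✓)  01101(✓)  01111(✓)  10001(✓)  10010(✓)  10011(✓)  10100(✓)  10101(✓)  10110(✓)  10111(✓)  11001(✓)  11010(✓)  11011(✓)  11100(✓)  11101(✓)  11111(✓)
size-2^1 implicants → -0010(✓)  -0100(✓)  -0101(✓)  -0110(✓)  -1001(✓)  -1100(✓)  -1101(✓)  -1111(✓)  0-000(✓)  0-100(✓)  0-101(✓)  00-00(✓)  00-10(✓)  000-0(✓)  001-0(✓)  0010-(✓)  01-00(✓)  01-01(✓)  0100-(✓)  011-1(✓)  0110-(✓)  1-001(✓)  1-010(✓)  1-011(✓)  1-100(✓)  1-101(✓)  1-111(✓)  10-01(✓)  10-10(✓)  10-11(✓)  100-1(✓)  1001-(✓)  101-0(✓)  101-1(✓)  1010-(✓)  1011-(✓)  11-01(✓)  11-11(✓)  110-1(✓)  1101-(✓)  111-1(✓)  1110-(✓)
size-2^2 implicants → --100(✓)  --101(✓)  -0-10  -01-0  -010-(✓)  -1-01  -11-1  -110-(✓)  0--00  0-10-(✓)  00--0  01-0-  1--01(✓)  1--11(✓)  1-0-1(✓)  1-01-  1-1-1(✓)  1-10-(✓)  10--1(✓)  10-1-  101--  11--1(✓)
size-2^3 implicants → --10-  1---1
Unchecked terms (primes): --10-, -0-10, -01-0, -1-01, -11-1, 0--00, 00--0, 01-0-, 1---1, 1-01-, 10-1-, 101--
Minterm coverage:
  m0 ⊆ 0--00,00--0
  m2 ⊆ -0-10,00--0
  m4 ⊆ --10-,-01-0,0--00,00--0
  m5 ⊆ --10- [E]
  m6 ⊆ -0-10,-01-0,00--0
  m8 ⊆ 0--00,01-0-
  m9 ⊆ -1-01,01-0-
  m12 ⊆ --10-,0--00,01-0-
  m13 ⊆ --10-,-1-01,-11-1,01-0-
  m15 ⊆ -11-1 [E]
  m17 ⊆ 1---1 [E]
  m18 ⊆ -0-10,1-01-,10-1-
  m19 ⊆ 1---1,1-01-,10-1-
  m20 ⊆ --10-,-01-0,101--
  m21 ⊆ --10-,1---1,101--
  m22 ⊆ -0-10,-01-0,10-1-,101--
  m23 ⊆ 1---1,10-1-,101--
  m25 ⊆ -1-01,1---1
  m26 ⊆ 1-01- [E]
  m27 ⊆ 1---1,1-01-
  m28 ⊆ --10- [E]
  m29 ⊆ --10-,-1-01,-11-1,1---1
  m31 ⊆ -11-1,1---1
E = {--10-, -11-1, 1---1, 1-01-}

4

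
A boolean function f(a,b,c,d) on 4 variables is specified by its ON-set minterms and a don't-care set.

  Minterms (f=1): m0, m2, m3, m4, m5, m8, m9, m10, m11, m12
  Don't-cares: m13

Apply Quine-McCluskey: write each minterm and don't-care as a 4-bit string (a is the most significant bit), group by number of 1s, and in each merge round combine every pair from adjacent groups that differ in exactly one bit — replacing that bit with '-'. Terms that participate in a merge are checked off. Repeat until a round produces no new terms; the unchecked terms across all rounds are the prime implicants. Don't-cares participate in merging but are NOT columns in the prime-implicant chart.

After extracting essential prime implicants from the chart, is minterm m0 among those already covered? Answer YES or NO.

NO

Round 0: 0000✓ 0010✓ 0011✓ 0100✓ 0101✓ 1000✓ 1001✓ 1010✓ 1011✓ 1100✓ 1101✓
Round 1: -000✓ -010✓ -011✓ -100✓ -101✓ 0-00✓ 00-0✓ 001-✓ 010-✓ 1-00✓ 1-01✓ 10-0✓ 10-1✓ 100-✓ 101-✓ 110-✓
Round 2: --00 -0-0 -01- -10- 1-0- 10--
PIs = {--00, -0-0, -01-, -10-, 1-0-, 10--}
Coverage chart:
  m0: --00,-0-0
  m2: -0-0,-01-
  m3: -01- ←essential
  m4: --00,-10-
  m5: -10- ←essential
  m8: --00,-0-0,1-0-,10--
  m9: 1-0-,10--
  m10: -0-0,-01-,10--
  m11: -01-,10--
  m12: --00,-10-,1-0-
Essential: -01-, -10-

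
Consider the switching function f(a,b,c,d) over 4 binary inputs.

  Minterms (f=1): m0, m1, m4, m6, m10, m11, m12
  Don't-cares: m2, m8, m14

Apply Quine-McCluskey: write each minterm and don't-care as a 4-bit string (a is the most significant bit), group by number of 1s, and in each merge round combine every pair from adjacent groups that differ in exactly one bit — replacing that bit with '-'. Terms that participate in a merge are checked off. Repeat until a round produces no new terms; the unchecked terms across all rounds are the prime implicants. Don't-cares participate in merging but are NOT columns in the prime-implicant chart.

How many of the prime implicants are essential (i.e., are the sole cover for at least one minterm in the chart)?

Round 0: 0000✓ 0001✓ 0010✓ 0100✓ 0110✓ 1000✓ 1010✓ 1011✓ 1100✓ 1110✓
Round 1: -000✓ -010✓ -100✓ -110✓ 0-00✓ 0-10✓ 00-0✓ 000- 01-0✓ 1-00✓ 1-10✓ 10-0✓ 101- 11-0✓
Round 2: --00✓ --10✓ -0-0✓ -1-0✓ 0--0✓ 1--0✓
Round 3: ---0
PIs = {---0, 000-, 101-}
Coverage chart:
  m0: ---0,000-
  m1: 000- ←essential
  m4: ---0 ←essential
  m6: ---0 ←essential
  m10: ---0,101-
  m11: 101- ←essential
  m12: ---0 ←essential
Essential: ---0, 000-, 101-

3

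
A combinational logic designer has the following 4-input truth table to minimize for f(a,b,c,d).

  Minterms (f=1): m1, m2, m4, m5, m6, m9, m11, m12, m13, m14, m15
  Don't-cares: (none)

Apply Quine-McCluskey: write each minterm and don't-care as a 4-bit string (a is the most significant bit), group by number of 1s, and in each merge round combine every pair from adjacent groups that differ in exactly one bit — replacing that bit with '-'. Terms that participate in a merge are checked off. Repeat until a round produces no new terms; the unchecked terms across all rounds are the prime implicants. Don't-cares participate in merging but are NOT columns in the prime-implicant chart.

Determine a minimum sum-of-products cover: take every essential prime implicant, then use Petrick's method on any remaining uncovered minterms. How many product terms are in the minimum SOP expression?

4

size-2^0 implicants → 0001(✓)  0010(✓)  0100(✓)  0101(✓)  0110(✓)  1001(✓)  1011(✓)  1100(✓)  1101(✓)  1110(✓)  1111(✓)
size-2^1 implicants → -001(✓)  -100(✓)  -101(✓)  -110(✓)  0-01(✓)  0-10  01-0(✓)  010-(✓)  1-01(✓)  1-11(✓)  10-1(✓)  11-0(✓)  11-1(✓)  110-(✓)  111-(✓)
size-2^2 implicants → --01  -1-0  -10-  1--1  11--
Unchecked terms (primes): --01, -1-0, -10-, 0-10, 1--1, 11--
Minterm coverage:
  m1 ⊆ --01 [E]
  m2 ⊆ 0-10 [E]
  m4 ⊆ -1-0,-10-
  m5 ⊆ --01,-10-
  m6 ⊆ -1-0,0-10
  m9 ⊆ --01,1--1
  m11 ⊆ 1--1 [E]
  m12 ⊆ -1-0,-10-,11--
  m13 ⊆ --01,-10-,1--1,11--
  m14 ⊆ -1-0,11--
  m15 ⊆ 1--1,11--
E = {--01, 0-10, 1--1}
Petrick residual → -1-0
Cover = c'd + bd' + a'cd' + ad  |cover|=4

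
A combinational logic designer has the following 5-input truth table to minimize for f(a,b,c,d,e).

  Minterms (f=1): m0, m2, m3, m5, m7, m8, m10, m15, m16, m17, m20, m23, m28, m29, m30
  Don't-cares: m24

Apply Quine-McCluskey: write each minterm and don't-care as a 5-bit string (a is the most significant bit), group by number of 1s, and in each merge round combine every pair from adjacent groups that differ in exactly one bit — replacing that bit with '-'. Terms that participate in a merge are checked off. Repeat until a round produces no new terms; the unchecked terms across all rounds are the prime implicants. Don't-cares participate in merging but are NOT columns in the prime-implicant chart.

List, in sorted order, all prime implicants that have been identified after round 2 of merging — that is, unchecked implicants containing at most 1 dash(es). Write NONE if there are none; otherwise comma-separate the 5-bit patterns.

-0111, 0-111, 00-11, 0001-, 001-1, 1000-, 111-0, 1110-

[col 0] 00000*, 00010*, 00011*, 00101*, 00111*, 01000*, 01010*, 01111*, 10000*, 10001*, 10100*, 10111*, 11000*, 11100*, 11101*, 11110*
[col 1] -0000*, -0111, -1000*, 0-000*, 0-010*, 0-111, 00-11, 000-0*, 0001-, 001-1, 010-0*, 1-000*, 1-100*, 10-00*, 1000-, 11-00*, 111-0, 1110-
[col 2] --000, 0-0-0, 1--00
Prime implicants: --000, -0111, 0-0-0, 0-111, 00-11, 0001-, 001-1, 1--00, 1000-, 111-0, 1110-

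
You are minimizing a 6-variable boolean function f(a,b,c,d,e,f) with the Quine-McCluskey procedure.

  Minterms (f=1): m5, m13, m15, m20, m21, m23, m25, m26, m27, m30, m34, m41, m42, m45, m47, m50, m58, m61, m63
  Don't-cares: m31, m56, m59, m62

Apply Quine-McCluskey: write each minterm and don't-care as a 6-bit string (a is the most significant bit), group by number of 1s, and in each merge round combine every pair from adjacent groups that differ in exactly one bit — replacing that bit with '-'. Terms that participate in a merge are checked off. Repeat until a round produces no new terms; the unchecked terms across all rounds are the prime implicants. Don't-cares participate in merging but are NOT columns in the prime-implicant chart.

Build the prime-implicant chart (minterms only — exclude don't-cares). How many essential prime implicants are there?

[col 0] 000101*, 001101*, 001111*, 010100*, 010101*, 010111*, 011001*, 011010*, 011011*, 011110*, 011111*, 100010*, 101001*, 101010*, 101101*, 101111*, 110010*, 111000*, 111010*, 111011*, 111101*, 111110*, 111111*
[col 1] -01101*, -01111*, -11010*, -11011*, -11110*, -11111*, 0-0101, 0-1111*, 00-101, 0011-1*, 01-111, 0101-1, 01010-, 011-10*, 011-11*, 0110-1, 01101-*, 01111-*, 1-0010*, 1-1010*, 1-1101*, 1-1111*, 10-010*, 101-01, 1011-1*, 11-010*, 111-10*, 111-11*, 1110-0, 11101-*, 1111-1*, 11111-*
[col 2] --1111, -011-1, -11-10*, -11-11*, -1101-*, -1111-*, 011-1-*, 1--010, 1-11-1, 111-1-*
[col 3] -11-1-
Prime implicants: --1111, -011-1, -11-1-, 0-0101, 00-101, 01-111, 0101-1, 01010-, 0110-1, 1--010, 1-11-1, 101-01, 1110-0
PI chart (minterm → PIs covering it):
  5 | 0-0101,00-101
  13 | -011-1,00-101
  15 | --1111,-011-1
  20 | 01010-  (sole → essential)
  21 | 0-0101,0101-1,01010-
  23 | 01-111,0101-1
  25 | 0110-1  (sole → essential)
  26 | -11-1-  (sole → essential)
  27 | -11-1-,0110-1
  30 | -11-1-  (sole → essential)
  34 | 1--010  (sole → essential)
  41 | 101-01  (sole → essential)
  42 | 1--010  (sole → essential)
  45 | -011-1,1-11-1,101-01
  47 | --1111,-011-1,1-11-1
  50 | 1--010  (sole → essential)
  58 | -11-1-,1--010,1110-0
  61 | 1-11-1  (sole → essential)
  63 | --1111,-11-1-,1-11-1
Essential prime implicants: -11-1-, 01010-, 0110-1, 1--010, 1-11-1, 101-01

6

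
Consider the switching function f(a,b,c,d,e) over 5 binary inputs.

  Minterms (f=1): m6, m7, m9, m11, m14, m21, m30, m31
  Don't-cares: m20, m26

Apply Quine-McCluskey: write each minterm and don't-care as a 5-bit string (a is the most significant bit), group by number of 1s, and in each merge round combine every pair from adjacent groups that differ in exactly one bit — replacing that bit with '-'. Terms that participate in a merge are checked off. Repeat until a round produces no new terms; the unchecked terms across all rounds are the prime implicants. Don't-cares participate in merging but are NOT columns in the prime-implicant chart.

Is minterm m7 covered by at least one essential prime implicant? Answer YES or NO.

Round 0: 00110✓ 00111✓ 01001✓ 01011✓ 01110✓ 10100✓ 10101✓ 11010✓ 11110✓ 11111✓
Round 1: -1110 0-110 0011- 010-1 1010- 11-10 1111-
PIs = {-1110, 0-110, 0011-, 010-1, 1010-, 11-10, 1111-}
Coverage chart:
  m6: 0-110,0011-
  m7: 0011- ←essential
  m9: 010-1 ←essential
  m11: 010-1 ←essential
  m14: -1110,0-110
  m21: 1010- ←essential
  m30: -1110,11-10,1111-
  m31: 1111- ←essential
Essential: 0011-, 010-1, 1010-, 1111-

YES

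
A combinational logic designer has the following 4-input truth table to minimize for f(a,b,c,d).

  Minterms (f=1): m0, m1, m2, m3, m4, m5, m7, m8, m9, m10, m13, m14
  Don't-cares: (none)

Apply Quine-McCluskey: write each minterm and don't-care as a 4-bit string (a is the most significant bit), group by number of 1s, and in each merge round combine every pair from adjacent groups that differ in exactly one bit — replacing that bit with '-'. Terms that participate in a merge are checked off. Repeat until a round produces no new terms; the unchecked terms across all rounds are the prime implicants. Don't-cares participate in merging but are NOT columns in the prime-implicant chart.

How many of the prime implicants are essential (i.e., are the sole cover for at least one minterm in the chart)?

4

Round 0: 0000✓ 0001✓ 0010✓ 0011✓ 0100✓ 0101✓ 0111✓ 1000✓ 1001✓ 1010✓ 1101✓ 1110✓
Round 1: -000✓ -001✓ -010✓ -101✓ 0-00✓ 0-01✓ 0-11✓ 00-0✓ 00-1✓ 000-✓ 001-✓ 01-1✓ 010-✓ 1-01✓ 1-10 10-0✓ 100-✓
Round 2: --01 -0-0 -00- 0--1 0-0- 00--
PIs = {--01, -0-0, -00-, 0--1, 0-0-, 00--, 1-10}
Coverage chart:
  m0: -0-0,-00-,0-0-,00--
  m1: --01,-00-,0--1,0-0-,00--
  m2: -0-0,00--
  m3: 0--1,00--
  m4: 0-0- ←essential
  m5: --01,0--1,0-0-
  m7: 0--1 ←essential
  m8: -0-0,-00-
  m9: --01,-00-
  m10: -0-0,1-10
  m13: --01 ←essential
  m14: 1-10 ←essential
Essential: --01, 0--1, 0-0-, 1-10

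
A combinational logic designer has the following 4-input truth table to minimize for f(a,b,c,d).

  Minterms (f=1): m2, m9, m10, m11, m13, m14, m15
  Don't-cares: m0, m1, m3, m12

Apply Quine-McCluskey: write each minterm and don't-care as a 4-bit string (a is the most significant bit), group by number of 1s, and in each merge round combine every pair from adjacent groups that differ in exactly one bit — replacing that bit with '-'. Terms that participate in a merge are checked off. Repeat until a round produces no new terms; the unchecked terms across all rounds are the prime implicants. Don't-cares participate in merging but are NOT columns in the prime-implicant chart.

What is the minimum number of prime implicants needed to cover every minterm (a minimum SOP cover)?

3

[col 0] 0000*, 0001*, 0010*, 0011*, 1001*, 1010*, 1011*, 1100*, 1101*, 1110*, 1111*
[col 1] -001*, -010*, -011*, 00-0*, 00-1*, 000-*, 001-*, 1-01*, 1-10*, 1-11*, 10-1*, 101-*, 11-0*, 11-1*, 110-*, 111-*
[col 2] -0-1, -01-, 00--, 1--1, 1-1-, 11--
Prime implicants: -0-1, -01-, 00--, 1--1, 1-1-, 11--
PI chart (minterm → PIs covering it):
  2 | -01-,00--
  9 | -0-1,1--1
  10 | -01-,1-1-
  11 | -0-1,-01-,1--1,1-1-
  13 | 1--1,11--
  14 | 1-1-,11--
  15 | 1--1,1-1-,11--
(no essential prime implicants)
Petrick residual → -0-1, -01-, 11--
Minimum SOP uses 3 PIs: b'd + b'c + ab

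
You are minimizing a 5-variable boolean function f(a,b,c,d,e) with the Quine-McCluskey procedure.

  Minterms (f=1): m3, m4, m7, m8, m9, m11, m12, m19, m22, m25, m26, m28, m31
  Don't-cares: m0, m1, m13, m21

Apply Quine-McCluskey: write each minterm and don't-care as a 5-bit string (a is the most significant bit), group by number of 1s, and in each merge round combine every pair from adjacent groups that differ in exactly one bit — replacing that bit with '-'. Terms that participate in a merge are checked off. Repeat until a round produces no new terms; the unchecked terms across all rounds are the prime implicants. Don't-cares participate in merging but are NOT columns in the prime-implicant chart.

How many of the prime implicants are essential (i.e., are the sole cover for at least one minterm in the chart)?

size-2^0 implicants → 00000(✓)  00001(✓)  00011(✓)  00100(✓)  00111(✓)  01000(✓)  01001(✓)  01011(✓)  01100(✓)  01101(✓)  10011(✓)  10101  10110  11001(✓)  11010  11100(✓)  11111
size-2^1 implicants → -0011  -1001  -1100  0-000(✓)  0-001(✓)  0-011(✓)  0-100(✓)  00-00(✓)  00-11  000-1(✓)  0000-(✓)  01-00(✓)  01-01(✓)  010-1(✓)  0100-(✓)  0110-(✓)
size-2^2 implicants → 0--00  0-0-1  0-00-  01-0-
Unchecked terms (primes): -0011, -1001, -1100, 0--00, 0-0-1, 0-00-, 00-11, 01-0-, 10101, 10110, 11010, 11111
Minterm coverage:
  m3 ⊆ -0011,0-0-1,00-11
  m4 ⊆ 0--00 [E]
  m7 ⊆ 00-11 [E]
  m8 ⊆ 0--00,0-00-,01-0-
  m9 ⊆ -1001,0-0-1,0-00-,01-0-
  m11 ⊆ 0-0-1 [E]
  m12 ⊆ -1100,0--00,01-0-
  m19 ⊆ -0011 [E]
  m22 ⊆ 10110 [E]
  m25 ⊆ -1001 [E]
  m26 ⊆ 11010 [E]
  m28 ⊆ -1100 [E]
  m31 ⊆ 11111 [E]
E = {-0011, -1001, -1100, 0--00, 0-0-1, 00-11, 10110, 11010, 11111}

9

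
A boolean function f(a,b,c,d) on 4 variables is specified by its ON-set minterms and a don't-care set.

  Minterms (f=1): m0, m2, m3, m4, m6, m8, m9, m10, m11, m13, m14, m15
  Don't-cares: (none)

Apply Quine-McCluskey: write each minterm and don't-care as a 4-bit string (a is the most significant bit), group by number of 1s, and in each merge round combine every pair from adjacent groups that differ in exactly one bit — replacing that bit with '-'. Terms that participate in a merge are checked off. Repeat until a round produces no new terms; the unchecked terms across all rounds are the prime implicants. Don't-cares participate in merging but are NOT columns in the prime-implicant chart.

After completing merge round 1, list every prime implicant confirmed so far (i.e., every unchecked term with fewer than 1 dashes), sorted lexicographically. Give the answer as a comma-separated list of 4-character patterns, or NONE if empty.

NONE

[col 0] 0000*, 0010*, 0011*, 0100*, 0110*, 1000*, 1001*, 1010*, 1011*, 1101*, 1110*, 1111*
[col 1] -000*, -010*, -011*, -110*, 0-00*, 0-10*, 00-0*, 001-*, 01-0*, 1-01*, 1-10*, 1-11*, 10-0*, 10-1*, 100-*, 101-*, 11-1*, 111-*
[col 2] --10, -0-0, -01-, 0--0, 1--1, 1-1-, 10--
Prime implicants: --10, -0-0, -01-, 0--0, 1--1, 1-1-, 10--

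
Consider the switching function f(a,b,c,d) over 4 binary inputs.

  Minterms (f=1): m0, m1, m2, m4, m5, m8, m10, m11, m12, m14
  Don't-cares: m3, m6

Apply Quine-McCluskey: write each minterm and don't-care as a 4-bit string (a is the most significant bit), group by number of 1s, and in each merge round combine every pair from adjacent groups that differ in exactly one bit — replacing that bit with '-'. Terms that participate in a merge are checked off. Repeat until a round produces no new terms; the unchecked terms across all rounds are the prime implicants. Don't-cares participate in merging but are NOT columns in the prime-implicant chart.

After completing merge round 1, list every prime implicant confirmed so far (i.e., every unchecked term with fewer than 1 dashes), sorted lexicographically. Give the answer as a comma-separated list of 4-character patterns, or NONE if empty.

size-2^0 implicants → 0000(✓)  0001(✓)  0010(✓)  0011(✓)  0100(✓)  0101(✓)  0110(✓)  1000(✓)  1010(✓)  1011(✓)  1100(✓)  1110(✓)
size-2^1 implicants → -000(✓)  -010(✓)  -011(✓)  -100(✓)  -110(✓)  0-00(✓)  0-01(✓)  0-10(✓)  00-0(✓)  00-1(✓)  000-(✓)  001-(✓)  01-0(✓)  010-(✓)  1-00(✓)  1-10(✓)  10-0(✓)  101-(✓)  11-0(✓)
size-2^2 implicants → --00(✓)  --10(✓)  -0-0(✓)  -01-  -1-0(✓)  0--0(✓)  0-0-  00--  1--0(✓)
size-2^3 implicants → ---0
Unchecked terms (primes): ---0, -01-, 0-0-, 00--

NONE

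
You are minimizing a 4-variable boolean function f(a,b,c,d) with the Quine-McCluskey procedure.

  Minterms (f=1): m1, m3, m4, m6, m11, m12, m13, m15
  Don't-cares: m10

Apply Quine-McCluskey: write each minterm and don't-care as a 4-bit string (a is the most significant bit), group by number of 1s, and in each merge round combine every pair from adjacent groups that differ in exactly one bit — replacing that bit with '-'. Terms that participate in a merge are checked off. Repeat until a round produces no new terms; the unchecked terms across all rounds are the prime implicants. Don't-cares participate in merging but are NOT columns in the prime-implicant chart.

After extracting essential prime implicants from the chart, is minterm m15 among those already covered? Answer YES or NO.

NO

Round 0: 0001✓ 0011✓ 0100✓ 0110✓ 1010✓ 1011✓ 1100✓ 1101✓ 1111✓
Round 1: -011 -100 00-1 01-0 1-11 101- 11-1 110-
PIs = {-011, -100, 00-1, 01-0, 1-11, 101-, 11-1, 110-}
Coverage chart:
  m1: 00-1 ←essential
  m3: -011,00-1
  m4: -100,01-0
  m6: 01-0 ←essential
  m11: -011,1-11,101-
  m12: -100,110-
  m13: 11-1,110-
  m15: 1-11,11-1
Essential: 00-1, 01-0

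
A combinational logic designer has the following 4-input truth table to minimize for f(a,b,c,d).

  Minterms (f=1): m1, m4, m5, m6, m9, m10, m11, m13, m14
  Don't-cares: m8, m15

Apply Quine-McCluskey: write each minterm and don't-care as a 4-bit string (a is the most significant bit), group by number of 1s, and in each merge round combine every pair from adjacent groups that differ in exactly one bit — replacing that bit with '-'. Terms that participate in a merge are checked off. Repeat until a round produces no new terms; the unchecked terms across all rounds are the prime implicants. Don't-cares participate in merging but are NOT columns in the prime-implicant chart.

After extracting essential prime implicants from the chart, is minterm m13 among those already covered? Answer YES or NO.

size-2^0 implicants → 0001(✓)  0100(✓)  0101(✓)  0110(✓)  1000(✓)  1001(✓)  1010(✓)  1011(✓)  1101(✓)  1110(✓)  1111(✓)
size-2^1 implicants → -001(✓)  -101(✓)  -110  0-01(✓)  01-0  010-  1-01(✓)  1-10(✓)  1-11(✓)  10-0(✓)  10-1(✓)  100-(✓)  101-(✓)  11-1(✓)  111-(✓)
size-2^2 implicants → --01  1--1  1-1-  10--
Unchecked terms (primes): --01, -110, 01-0, 010-, 1--1, 1-1-, 10--
Minterm coverage:
  m1 ⊆ --01 [E]
  m4 ⊆ 01-0,010-
  m5 ⊆ --01,010-
  m6 ⊆ -110,01-0
  m9 ⊆ --01,1--1,10--
  m10 ⊆ 1-1-,10--
  m11 ⊆ 1--1,1-1-,10--
  m13 ⊆ --01,1--1
  m14 ⊆ -110,1-1-
E = {--01}

YES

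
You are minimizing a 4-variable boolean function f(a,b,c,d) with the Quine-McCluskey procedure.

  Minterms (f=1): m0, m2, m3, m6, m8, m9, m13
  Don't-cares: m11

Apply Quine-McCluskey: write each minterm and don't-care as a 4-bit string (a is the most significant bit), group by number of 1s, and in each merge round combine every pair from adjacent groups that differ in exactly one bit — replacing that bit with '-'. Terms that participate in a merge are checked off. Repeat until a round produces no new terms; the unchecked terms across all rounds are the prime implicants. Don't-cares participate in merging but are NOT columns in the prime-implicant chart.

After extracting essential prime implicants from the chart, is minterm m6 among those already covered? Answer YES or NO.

YES

Round 0: 0000✓ 0010✓ 0011✓ 0110✓ 1000✓ 1001✓ 1011✓ 1101✓
Round 1: -000 -011 0-10 00-0 001- 1-01 10-1 100-
PIs = {-000, -011, 0-10, 00-0, 001-, 1-01, 10-1, 100-}
Coverage chart:
  m0: -000,00-0
  m2: 0-10,00-0,001-
  m3: -011,001-
  m6: 0-10 ←essential
  m8: -000,100-
  m9: 1-01,10-1,100-
  m13: 1-01 ←essential
Essential: 0-10, 1-01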